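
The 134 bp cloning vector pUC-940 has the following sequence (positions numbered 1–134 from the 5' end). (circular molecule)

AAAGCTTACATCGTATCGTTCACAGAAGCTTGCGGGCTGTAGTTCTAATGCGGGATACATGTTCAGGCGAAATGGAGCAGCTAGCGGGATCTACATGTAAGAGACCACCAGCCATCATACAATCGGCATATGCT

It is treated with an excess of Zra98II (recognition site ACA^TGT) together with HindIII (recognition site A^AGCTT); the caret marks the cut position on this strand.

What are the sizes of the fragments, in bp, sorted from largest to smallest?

41, 36, 33, 24 bp

Zra98II sites (ACATGT) start at positions 57, 93.
Zra98II cuts after base 3 of each site, so after positions 59, 95.
HindIII sites (AAGCTT) start at positions 2, 26.
HindIII cuts after the first base of each site, so after positions 2, 26.
Combined cut positions: 2, 26, 59, 95.
Circular molecule, 4 cuts → 4 fragments:
  3–26 → 24 bp
  27–59 → 33 bp
  60–95 → 36 bp
  96–134 then 1–2 → 39 + 2 = 41 bp
Sorted largest to smallest: 41, 36, 33, 24 bp.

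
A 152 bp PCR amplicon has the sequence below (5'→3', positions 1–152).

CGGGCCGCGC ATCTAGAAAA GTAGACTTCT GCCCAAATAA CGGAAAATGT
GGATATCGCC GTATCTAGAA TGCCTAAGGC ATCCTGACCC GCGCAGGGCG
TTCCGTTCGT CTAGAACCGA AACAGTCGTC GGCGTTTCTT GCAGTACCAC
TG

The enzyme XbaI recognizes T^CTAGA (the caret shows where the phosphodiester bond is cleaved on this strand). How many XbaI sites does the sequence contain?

TCTAGA occurs starting at positions 12, 64, 110.
XbaI cuts at 3 sites.

3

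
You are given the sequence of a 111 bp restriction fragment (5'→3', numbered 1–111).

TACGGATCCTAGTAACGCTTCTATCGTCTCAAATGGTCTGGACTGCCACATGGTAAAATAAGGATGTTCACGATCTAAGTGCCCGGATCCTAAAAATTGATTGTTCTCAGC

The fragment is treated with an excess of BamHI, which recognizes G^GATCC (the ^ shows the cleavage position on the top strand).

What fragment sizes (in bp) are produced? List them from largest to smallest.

BamHI sites (GGATCC) start at positions 4, 85.
BamHI cuts after the first base of each site, so after positions 4, 85.
Linear molecule, 2 cuts → 3 fragments:
  1–4 → 4 bp
  5–85 → 81 bp
  86–111 → 26 bp
Sorted largest to smallest: 81, 26, 4 bp.

81, 26, 4 bp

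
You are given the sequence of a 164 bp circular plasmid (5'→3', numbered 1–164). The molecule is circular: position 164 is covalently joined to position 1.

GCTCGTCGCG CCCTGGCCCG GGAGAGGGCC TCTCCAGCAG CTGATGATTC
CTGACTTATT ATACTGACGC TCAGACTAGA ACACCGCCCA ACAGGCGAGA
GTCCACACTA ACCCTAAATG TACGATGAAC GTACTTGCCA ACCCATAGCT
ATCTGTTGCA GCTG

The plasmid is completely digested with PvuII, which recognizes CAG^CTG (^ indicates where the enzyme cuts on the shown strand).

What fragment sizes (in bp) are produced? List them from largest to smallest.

PvuII sites (CAGCTG) start at positions 38, 159.
PvuII cuts after base 3 of each site, so after positions 40, 161.
Circular molecule, 2 cuts → 2 fragments:
  41–161 → 121 bp
  162–164 then 1–40 → 3 + 40 = 43 bp
Sorted largest to smallest: 121, 43 bp.

121, 43 bp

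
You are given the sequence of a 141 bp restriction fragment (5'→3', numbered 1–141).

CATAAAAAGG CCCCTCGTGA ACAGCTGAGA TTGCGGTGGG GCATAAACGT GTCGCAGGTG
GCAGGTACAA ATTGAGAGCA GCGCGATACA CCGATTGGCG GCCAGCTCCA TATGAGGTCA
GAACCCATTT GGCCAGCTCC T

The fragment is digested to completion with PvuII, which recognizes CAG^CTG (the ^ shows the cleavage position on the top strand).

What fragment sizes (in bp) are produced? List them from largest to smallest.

117, 24 bp

The PvuII site (CAGCTG) starts at position 22.
PvuII cuts after base 3 of each site, so after position 24.
Linear molecule, 1 cut → 2 fragments:
  1–24 → 24 bp
  25–141 → 117 bp
Sorted largest to smallest: 117, 24 bp.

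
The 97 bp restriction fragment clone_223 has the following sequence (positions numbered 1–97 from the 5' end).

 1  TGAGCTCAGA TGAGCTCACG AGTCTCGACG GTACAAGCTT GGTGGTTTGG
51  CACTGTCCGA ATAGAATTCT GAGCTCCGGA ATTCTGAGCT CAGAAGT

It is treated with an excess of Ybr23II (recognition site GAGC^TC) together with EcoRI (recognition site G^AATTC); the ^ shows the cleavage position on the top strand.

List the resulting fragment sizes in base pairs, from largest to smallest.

49, 10, 10, 10, 8, 5, 5 bp

Ybr23II sites (GAGCTC) start at positions 2, 12, 71, 86.
Ybr23II cuts after base 4 of each site, so after positions 5, 15, 74, 89.
EcoRI sites (GAATTC) start at positions 64, 79.
EcoRI cuts after the first base of each site, so after positions 64, 79.
Combined cut positions: 5, 15, 64, 74, 79, 89.
Linear molecule, 6 cuts → 7 fragments:
  1–5 → 5 bp
  6–15 → 10 bp
  16–64 → 49 bp
  65–74 → 10 bp
  75–79 → 5 bp
  80–89 → 10 bp
  90–97 → 8 bp
Sorted largest to smallest: 49, 10, 10, 10, 8, 5, 5 bp.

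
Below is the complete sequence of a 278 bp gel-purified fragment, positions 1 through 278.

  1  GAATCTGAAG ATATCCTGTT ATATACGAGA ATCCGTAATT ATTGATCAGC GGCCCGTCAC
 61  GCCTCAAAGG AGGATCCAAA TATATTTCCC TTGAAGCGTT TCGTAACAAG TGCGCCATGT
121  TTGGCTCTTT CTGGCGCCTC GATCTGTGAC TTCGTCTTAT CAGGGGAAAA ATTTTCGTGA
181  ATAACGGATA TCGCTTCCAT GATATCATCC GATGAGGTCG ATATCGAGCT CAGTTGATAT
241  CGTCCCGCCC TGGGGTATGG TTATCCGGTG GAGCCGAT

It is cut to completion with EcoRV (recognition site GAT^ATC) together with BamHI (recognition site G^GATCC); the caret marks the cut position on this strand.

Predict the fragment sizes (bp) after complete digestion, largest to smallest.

117, 60, 40, 19, 16, 14, 12 bp

EcoRV sites (GATATC) start at positions 10, 187, 201, 220, 236.
EcoRV cuts after base 3 of each site, so after positions 12, 189, 203, 222, 238.
The BamHI site (GGATCC) starts at position 72.
BamHI cuts after the first base of each site, so after position 72.
Combined cut positions: 12, 72, 189, 203, 222, 238.
Linear molecule, 6 cuts → 7 fragments:
  1–12 → 12 bp
  13–72 → 60 bp
  73–189 → 117 bp
  190–203 → 14 bp
  204–222 → 19 bp
  223–238 → 16 bp
  239–278 → 40 bp
Sorted largest to smallest: 117, 60, 40, 19, 16, 14, 12 bp.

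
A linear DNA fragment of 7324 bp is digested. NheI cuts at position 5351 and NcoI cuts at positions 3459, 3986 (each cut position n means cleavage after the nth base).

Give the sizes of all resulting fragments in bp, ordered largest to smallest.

Combined cut positions (sorted): 3459, 3986, 5351.
Linear molecule, 3 cuts → 4 fragments:
  3459 − 0 = 3459 bp
  3986 − 3459 = 527 bp
  5351 − 3986 = 1365 bp
  7324 − 5351 = 1973 bp
Sorted largest to smallest: 3459, 1973, 1365, 527 bp.

3459, 1973, 1365, 527 bp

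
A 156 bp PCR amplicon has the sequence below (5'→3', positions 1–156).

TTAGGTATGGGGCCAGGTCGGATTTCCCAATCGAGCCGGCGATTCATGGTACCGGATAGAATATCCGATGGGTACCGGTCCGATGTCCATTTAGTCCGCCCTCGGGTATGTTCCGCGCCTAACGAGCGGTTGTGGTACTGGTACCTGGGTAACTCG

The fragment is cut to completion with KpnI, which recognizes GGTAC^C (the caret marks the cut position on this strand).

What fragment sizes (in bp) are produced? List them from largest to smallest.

69, 52, 23, 12 bp

KpnI sites (GGTACC) start at positions 48, 71, 140.
KpnI cuts after base 5 of each site (before the last base), so after positions 52, 75, 144.
Linear molecule, 3 cuts → 4 fragments:
  1–52 → 52 bp
  53–75 → 23 bp
  76–144 → 69 bp
  145–156 → 12 bp
Sorted largest to smallest: 69, 52, 23, 12 bp.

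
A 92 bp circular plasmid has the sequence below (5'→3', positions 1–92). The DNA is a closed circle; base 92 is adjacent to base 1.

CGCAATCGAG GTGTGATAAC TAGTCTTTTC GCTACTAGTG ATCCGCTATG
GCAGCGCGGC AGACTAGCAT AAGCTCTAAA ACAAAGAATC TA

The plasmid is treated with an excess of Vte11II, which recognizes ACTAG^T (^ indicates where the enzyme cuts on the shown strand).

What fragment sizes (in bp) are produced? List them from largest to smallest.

Vte11II sites (ACTAGT) start at positions 19, 34.
Vte11II cuts after base 5 of each site (before the last base), so after positions 23, 38.
Circular molecule, 2 cuts → 2 fragments:
  24–38 → 15 bp
  39–92 then 1–23 → 54 + 23 = 77 bp
Sorted largest to smallest: 77, 15 bp.

77, 15 bp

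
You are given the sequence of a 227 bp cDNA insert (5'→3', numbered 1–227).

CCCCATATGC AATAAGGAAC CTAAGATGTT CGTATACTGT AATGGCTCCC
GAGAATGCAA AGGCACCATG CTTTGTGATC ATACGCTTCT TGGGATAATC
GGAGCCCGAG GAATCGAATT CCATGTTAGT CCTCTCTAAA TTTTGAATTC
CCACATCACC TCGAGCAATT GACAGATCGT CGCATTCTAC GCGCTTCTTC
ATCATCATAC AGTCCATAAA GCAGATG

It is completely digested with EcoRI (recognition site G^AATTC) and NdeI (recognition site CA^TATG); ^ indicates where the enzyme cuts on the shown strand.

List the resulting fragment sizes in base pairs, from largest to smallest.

EcoRI sites (GAATTC) start at positions 116, 145.
EcoRI cuts after the first base of each site, so after positions 116, 145.
The NdeI site (CATATG) starts at position 4.
NdeI cuts after base 2 of each site, so after position 5.
Combined cut positions: 5, 116, 145.
Linear molecule, 3 cuts → 4 fragments:
  1–5 → 5 bp
  6–116 → 111 bp
  117–145 → 29 bp
  146–227 → 82 bp
Sorted largest to smallest: 111, 82, 29, 5 bp.

111, 82, 29, 5 bp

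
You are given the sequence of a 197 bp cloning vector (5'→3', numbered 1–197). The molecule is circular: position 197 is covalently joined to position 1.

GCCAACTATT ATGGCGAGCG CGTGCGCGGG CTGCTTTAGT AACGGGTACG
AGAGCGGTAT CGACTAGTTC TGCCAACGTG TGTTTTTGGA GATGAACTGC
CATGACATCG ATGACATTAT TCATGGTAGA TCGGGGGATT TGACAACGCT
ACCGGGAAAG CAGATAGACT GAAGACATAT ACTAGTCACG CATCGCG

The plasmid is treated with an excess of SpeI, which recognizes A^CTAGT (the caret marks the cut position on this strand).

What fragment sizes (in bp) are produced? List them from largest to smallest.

SpeI sites (ACTAGT) start at positions 63, 181.
SpeI cuts after the first base of each site, so after positions 63, 181.
Circular molecule, 2 cuts → 2 fragments:
  64–181 → 118 bp
  182–197 then 1–63 → 16 + 63 = 79 bp
Sorted largest to smallest: 118, 79 bp.

118, 79 bp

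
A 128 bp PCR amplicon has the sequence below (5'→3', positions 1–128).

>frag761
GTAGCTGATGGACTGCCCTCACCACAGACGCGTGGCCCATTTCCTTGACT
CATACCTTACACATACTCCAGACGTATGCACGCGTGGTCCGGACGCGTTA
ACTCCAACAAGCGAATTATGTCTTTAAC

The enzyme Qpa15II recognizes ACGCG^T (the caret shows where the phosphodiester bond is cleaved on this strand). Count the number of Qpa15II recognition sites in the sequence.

ACGCGT occurs starting at positions 28, 80, 93.
Qpa15II cuts at 3 sites.

3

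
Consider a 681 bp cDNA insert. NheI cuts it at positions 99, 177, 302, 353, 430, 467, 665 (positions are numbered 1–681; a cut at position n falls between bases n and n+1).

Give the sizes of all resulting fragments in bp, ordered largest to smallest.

Linear molecule, 7 cuts → 8 fragments:
  99 − 0 = 99 bp
  177 − 99 = 78 bp
  302 − 177 = 125 bp
  353 − 302 = 51 bp
  430 − 353 = 77 bp
  467 − 430 = 37 bp
  665 − 467 = 198 bp
  681 − 665 = 16 bp
Sorted largest to smallest: 198, 125, 99, 78, 77, 51, 37, 16 bp.

198, 125, 99, 78, 77, 51, 37, 16 bp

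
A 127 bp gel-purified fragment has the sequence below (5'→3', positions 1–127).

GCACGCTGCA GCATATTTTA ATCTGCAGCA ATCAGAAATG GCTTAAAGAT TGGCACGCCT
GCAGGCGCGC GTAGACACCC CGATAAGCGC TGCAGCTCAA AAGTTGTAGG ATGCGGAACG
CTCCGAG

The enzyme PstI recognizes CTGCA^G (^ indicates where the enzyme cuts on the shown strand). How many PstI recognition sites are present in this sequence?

4

CTGCAG occurs starting at positions 6, 23, 59, 90.
PstI cuts at 4 sites.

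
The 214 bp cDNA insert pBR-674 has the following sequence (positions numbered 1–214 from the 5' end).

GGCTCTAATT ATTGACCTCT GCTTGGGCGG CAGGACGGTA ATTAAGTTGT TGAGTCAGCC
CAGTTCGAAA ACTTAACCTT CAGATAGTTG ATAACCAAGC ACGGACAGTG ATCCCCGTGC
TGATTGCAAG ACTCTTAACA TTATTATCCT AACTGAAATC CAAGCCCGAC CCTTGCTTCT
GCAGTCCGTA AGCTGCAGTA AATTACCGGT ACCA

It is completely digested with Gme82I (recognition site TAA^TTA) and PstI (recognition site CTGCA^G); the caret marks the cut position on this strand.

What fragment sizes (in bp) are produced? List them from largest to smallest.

142, 33, 17, 14, 8 bp

Gme82I sites (TAATTA) start at positions 6, 39.
Gme82I cuts after base 3 of each site, so after positions 8, 41.
PstI sites (CTGCAG) start at positions 179, 193.
PstI cuts after base 5 of each site (before the last base), so after positions 183, 197.
Combined cut positions: 8, 41, 183, 197.
Linear molecule, 4 cuts → 5 fragments:
  1–8 → 8 bp
  9–41 → 33 bp
  42–183 → 142 bp
  184–197 → 14 bp
  198–214 → 17 bp
Sorted largest to smallest: 142, 33, 17, 14, 8 bp.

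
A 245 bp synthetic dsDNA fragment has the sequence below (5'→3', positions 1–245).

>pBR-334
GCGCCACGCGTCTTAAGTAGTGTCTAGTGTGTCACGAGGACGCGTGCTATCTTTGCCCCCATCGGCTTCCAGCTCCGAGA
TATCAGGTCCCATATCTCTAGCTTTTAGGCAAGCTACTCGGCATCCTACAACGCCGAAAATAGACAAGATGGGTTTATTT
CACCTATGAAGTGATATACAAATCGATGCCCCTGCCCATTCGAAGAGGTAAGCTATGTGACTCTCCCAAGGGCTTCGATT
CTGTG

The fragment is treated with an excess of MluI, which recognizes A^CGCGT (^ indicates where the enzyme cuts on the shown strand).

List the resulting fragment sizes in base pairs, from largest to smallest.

MluI sites (ACGCGT) start at positions 6, 40.
MluI cuts after the first base of each site, so after positions 6, 40.
Linear molecule, 2 cuts → 3 fragments:
  1–6 → 6 bp
  7–40 → 34 bp
  41–245 → 205 bp
Sorted largest to smallest: 205, 34, 6 bp.

205, 34, 6 bp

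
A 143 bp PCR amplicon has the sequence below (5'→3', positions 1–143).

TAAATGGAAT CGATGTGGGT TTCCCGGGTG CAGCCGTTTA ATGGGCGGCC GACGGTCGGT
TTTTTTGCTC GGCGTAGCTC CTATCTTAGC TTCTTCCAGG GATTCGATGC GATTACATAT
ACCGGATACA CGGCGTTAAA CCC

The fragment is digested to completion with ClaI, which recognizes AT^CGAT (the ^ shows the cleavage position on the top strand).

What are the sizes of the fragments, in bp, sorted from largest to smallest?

133, 10 bp

The ClaI site (ATCGAT) starts at position 9.
ClaI cuts after base 2 of each site, so after position 10.
Linear molecule, 1 cut → 2 fragments:
  1–10 → 10 bp
  11–143 → 133 bp
Sorted largest to smallest: 133, 10 bp.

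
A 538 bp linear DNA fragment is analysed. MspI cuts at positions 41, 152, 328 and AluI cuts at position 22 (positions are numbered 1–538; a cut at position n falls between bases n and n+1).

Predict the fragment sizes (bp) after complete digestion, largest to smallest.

Combined cut positions (sorted): 22, 41, 152, 328.
Linear molecule, 4 cuts → 5 fragments:
  22 − 0 = 22 bp
  41 − 22 = 19 bp
  152 − 41 = 111 bp
  328 − 152 = 176 bp
  538 − 328 = 210 bp
Sorted largest to smallest: 210, 176, 111, 22, 19 bp.

210, 176, 111, 22, 19 bp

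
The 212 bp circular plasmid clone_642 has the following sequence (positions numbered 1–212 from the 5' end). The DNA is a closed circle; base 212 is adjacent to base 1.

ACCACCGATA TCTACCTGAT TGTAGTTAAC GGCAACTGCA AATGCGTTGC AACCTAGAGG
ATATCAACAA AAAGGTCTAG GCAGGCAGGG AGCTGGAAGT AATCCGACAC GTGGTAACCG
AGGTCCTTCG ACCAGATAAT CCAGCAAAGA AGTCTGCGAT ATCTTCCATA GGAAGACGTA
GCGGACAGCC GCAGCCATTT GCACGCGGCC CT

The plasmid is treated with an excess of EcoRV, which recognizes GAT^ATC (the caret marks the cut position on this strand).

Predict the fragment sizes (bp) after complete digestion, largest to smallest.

98, 61, 53 bp

EcoRV sites (GATATC) start at positions 7, 60, 158.
EcoRV cuts after base 3 of each site, so after positions 9, 62, 160.
Circular molecule, 3 cuts → 3 fragments:
  10–62 → 53 bp
  63–160 → 98 bp
  161–212 then 1–9 → 52 + 9 = 61 bp
Sorted largest to smallest: 98, 61, 53 bp.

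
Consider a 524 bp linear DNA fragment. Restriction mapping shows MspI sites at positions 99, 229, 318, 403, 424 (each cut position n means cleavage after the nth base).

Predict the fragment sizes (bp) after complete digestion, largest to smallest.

130, 100, 99, 89, 85, 21 bp

Linear molecule, 5 cuts → 6 fragments:
  99 − 0 = 99 bp
  229 − 99 = 130 bp
  318 − 229 = 89 bp
  403 − 318 = 85 bp
  424 − 403 = 21 bp
  524 − 424 = 100 bp
Sorted largest to smallest: 130, 100, 99, 89, 85, 21 bp.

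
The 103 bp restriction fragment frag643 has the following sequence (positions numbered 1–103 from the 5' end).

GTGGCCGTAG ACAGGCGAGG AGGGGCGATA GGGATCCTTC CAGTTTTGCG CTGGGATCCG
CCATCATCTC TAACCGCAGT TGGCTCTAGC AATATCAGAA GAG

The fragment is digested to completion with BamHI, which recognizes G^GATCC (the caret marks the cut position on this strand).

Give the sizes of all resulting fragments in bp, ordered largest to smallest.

BamHI sites (GGATCC) start at positions 32, 54.
BamHI cuts after the first base of each site, so after positions 32, 54.
Linear molecule, 2 cuts → 3 fragments:
  1–32 → 32 bp
  33–54 → 22 bp
  55–103 → 49 bp
Sorted largest to smallest: 49, 32, 22 bp.

49, 32, 22 bp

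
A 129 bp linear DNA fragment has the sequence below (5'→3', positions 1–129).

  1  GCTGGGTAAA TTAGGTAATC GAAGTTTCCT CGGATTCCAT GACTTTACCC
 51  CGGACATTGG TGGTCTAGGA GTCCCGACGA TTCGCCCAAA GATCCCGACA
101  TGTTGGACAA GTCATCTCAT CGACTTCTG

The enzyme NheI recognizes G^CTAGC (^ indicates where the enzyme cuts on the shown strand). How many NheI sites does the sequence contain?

No occurrence of GCTAGC is present in the sequence.
NheI does not cut: 0 sites.

0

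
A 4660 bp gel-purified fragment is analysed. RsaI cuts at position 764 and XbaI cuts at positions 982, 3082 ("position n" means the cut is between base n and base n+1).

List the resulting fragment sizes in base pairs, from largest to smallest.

Combined cut positions (sorted): 764, 982, 3082.
Linear molecule, 3 cuts → 4 fragments:
  764 − 0 = 764 bp
  982 − 764 = 218 bp
  3082 − 982 = 2100 bp
  4660 − 3082 = 1578 bp
Sorted largest to smallest: 2100, 1578, 764, 218 bp.

2100, 1578, 764, 218 bp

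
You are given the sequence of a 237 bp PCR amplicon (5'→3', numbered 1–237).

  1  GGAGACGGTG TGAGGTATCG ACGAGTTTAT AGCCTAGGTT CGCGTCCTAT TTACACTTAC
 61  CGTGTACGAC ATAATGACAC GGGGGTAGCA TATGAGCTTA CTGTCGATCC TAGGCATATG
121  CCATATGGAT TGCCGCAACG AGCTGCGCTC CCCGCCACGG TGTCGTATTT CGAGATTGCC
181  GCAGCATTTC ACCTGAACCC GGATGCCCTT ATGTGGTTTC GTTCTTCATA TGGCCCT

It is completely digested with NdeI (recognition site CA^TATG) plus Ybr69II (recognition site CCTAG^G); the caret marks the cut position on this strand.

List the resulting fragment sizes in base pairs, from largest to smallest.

105, 53, 37, 23, 9, 7, 3 bp

NdeI sites (CATATG) start at positions 89, 115, 122, 227.
NdeI cuts after base 2 of each site, so after positions 90, 116, 123, 228.
Ybr69II sites (CCTAGG) start at positions 33, 109.
Ybr69II cuts after base 5 of each site (before the last base), so after positions 37, 113.
Combined cut positions: 37, 90, 113, 116, 123, 228.
Linear molecule, 6 cuts → 7 fragments:
  1–37 → 37 bp
  38–90 → 53 bp
  91–113 → 23 bp
  114–116 → 3 bp
  117–123 → 7 bp
  124–228 → 105 bp
  229–237 → 9 bp
Sorted largest to smallest: 105, 53, 37, 23, 9, 7, 3 bp.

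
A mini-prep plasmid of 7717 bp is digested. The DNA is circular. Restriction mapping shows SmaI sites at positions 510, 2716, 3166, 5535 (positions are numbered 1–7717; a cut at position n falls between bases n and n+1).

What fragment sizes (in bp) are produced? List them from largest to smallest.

2692, 2369, 2206, 450 bp

Circular molecule, 4 cuts → 4 fragments:
  2716 − 510 = 2206 bp
  3166 − 2716 = 450 bp
  5535 − 3166 = 2369 bp
  wrap: 7717 − 5535 + 510 = 2692 bp
Sorted largest to smallest: 2692, 2369, 2206, 450 bp.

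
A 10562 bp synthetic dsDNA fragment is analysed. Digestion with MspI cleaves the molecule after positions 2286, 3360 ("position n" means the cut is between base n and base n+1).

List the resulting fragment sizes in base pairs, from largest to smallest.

7202, 2286, 1074 bp

Linear molecule, 2 cuts → 3 fragments:
  2286 − 0 = 2286 bp
  3360 − 2286 = 1074 bp
  10562 − 3360 = 7202 bp
Sorted largest to smallest: 7202, 2286, 1074 bp.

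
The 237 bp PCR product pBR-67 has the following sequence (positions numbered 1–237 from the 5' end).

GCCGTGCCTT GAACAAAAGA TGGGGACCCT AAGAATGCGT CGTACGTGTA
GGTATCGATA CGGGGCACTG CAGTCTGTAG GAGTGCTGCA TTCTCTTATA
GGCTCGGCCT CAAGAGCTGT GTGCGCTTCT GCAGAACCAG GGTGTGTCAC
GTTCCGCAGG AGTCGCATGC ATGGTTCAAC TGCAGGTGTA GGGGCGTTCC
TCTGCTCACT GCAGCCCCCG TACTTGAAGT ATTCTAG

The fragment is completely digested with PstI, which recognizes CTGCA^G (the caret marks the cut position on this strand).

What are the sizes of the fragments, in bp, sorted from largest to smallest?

PstI sites (CTGCAG) start at positions 68, 129, 180, 209.
PstI cuts after base 5 of each site (before the last base), so after positions 72, 133, 184, 213.
Linear molecule, 4 cuts → 5 fragments:
  1–72 → 72 bp
  73–133 → 61 bp
  134–184 → 51 bp
  185–213 → 29 bp
  214–237 → 24 bp
Sorted largest to smallest: 72, 61, 51, 29, 24 bp.

72, 61, 51, 29, 24 bp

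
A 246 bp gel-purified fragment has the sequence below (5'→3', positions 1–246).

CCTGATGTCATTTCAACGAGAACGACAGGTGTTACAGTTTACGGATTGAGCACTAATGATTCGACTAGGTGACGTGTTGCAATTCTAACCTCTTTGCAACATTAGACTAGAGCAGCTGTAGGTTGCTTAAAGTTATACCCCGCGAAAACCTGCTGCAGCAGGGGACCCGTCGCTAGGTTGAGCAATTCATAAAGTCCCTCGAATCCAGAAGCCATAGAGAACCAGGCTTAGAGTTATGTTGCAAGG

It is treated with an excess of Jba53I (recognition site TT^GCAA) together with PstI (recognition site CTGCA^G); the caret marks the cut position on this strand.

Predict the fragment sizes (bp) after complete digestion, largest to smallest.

Jba53I sites (TTGCAA) start at positions 77, 94, 239.
Jba53I cuts after base 2 of each site, so after positions 78, 95, 240.
The PstI site (CTGCAG) starts at position 153.
PstI cuts after base 5 of each site (before the last base), so after position 157.
Combined cut positions: 78, 95, 157, 240.
Linear molecule, 4 cuts → 5 fragments:
  1–78 → 78 bp
  79–95 → 17 bp
  96–157 → 62 bp
  158–240 → 83 bp
  241–246 → 6 bp
Sorted largest to smallest: 83, 78, 62, 17, 6 bp.

83, 78, 62, 17, 6 bp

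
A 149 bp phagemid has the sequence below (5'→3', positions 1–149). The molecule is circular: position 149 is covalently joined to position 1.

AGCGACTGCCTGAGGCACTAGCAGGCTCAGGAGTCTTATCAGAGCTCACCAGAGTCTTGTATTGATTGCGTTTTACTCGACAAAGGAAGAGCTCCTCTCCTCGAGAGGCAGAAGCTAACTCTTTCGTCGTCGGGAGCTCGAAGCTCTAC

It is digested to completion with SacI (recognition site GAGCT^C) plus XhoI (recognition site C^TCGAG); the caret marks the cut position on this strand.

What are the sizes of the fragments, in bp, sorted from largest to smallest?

SacI sites (GAGCTC) start at positions 42, 89, 134.
SacI cuts after base 5 of each site (before the last base), so after positions 46, 93, 138.
The XhoI site (CTCGAG) starts at position 100.
XhoI cuts after the first base of each site, so after position 100.
Combined cut positions: 46, 93, 100, 138.
Circular molecule, 4 cuts → 4 fragments:
  47–93 → 47 bp
  94–100 → 7 bp
  101–138 → 38 bp
  139–149 then 1–46 → 11 + 46 = 57 bp
Sorted largest to smallest: 57, 47, 38, 7 bp.

57, 47, 38, 7 bp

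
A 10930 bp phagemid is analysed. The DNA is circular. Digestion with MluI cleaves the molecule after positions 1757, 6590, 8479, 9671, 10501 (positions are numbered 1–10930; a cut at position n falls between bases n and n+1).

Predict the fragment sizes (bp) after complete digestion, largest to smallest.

Circular molecule, 5 cuts → 5 fragments:
  6590 − 1757 = 4833 bp
  8479 − 6590 = 1889 bp
  9671 − 8479 = 1192 bp
  10501 − 9671 = 830 bp
  wrap: 10930 − 10501 + 1757 = 2186 bp
Sorted largest to smallest: 4833, 2186, 1889, 1192, 830 bp.

4833, 2186, 1889, 1192, 830 bp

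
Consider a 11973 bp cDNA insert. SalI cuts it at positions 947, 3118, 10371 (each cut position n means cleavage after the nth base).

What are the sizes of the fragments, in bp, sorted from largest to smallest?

7253, 2171, 1602, 947 bp

Linear molecule, 3 cuts → 4 fragments:
  947 − 0 = 947 bp
  3118 − 947 = 2171 bp
  10371 − 3118 = 7253 bp
  11973 − 10371 = 1602 bp
Sorted largest to smallest: 7253, 2171, 1602, 947 bp.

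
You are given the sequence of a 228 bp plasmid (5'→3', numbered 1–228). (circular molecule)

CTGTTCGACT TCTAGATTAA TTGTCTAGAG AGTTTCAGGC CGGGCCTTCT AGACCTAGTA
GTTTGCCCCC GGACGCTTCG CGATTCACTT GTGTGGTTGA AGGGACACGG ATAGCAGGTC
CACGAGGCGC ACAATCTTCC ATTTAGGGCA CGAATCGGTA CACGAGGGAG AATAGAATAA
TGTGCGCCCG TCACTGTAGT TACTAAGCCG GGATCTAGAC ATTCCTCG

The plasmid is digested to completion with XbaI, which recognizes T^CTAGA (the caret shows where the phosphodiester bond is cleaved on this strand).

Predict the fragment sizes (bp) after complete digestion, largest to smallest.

XbaI sites (TCTAGA) start at positions 11, 24, 48, 214.
XbaI cuts after the first base of each site, so after positions 11, 24, 48, 214.
Circular molecule, 4 cuts → 4 fragments:
  12–24 → 13 bp
  25–48 → 24 bp
  49–214 → 166 bp
  215–228 then 1–11 → 14 + 11 = 25 bp
Sorted largest to smallest: 166, 25, 24, 13 bp.

166, 25, 24, 13 bp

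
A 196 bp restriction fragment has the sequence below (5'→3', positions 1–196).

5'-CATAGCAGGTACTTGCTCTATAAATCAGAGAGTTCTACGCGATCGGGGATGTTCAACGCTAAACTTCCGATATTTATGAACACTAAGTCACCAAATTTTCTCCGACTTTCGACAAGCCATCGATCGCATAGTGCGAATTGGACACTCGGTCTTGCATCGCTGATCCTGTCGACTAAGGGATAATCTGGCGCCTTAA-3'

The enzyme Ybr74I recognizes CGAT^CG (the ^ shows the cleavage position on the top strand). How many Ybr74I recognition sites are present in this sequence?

2

CGATCG occurs starting at positions 40, 121.
Ybr74I cuts at 2 sites.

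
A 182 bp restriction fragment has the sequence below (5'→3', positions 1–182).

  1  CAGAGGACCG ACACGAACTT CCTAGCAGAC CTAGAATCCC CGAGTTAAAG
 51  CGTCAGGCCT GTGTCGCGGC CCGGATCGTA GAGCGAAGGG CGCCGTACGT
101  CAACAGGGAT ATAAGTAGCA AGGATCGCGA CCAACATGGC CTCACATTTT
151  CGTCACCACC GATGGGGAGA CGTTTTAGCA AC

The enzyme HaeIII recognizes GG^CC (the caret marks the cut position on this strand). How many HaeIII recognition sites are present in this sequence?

3

GGCC occurs starting at positions 56, 68, 138.
HaeIII cuts at 3 sites.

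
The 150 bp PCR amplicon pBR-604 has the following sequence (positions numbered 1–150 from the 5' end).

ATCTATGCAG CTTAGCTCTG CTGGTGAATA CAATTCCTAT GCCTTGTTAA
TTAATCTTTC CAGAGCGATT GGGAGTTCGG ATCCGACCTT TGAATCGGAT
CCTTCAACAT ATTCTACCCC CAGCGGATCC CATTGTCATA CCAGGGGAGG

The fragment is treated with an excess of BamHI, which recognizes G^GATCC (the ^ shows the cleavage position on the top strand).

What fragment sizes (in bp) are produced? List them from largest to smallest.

BamHI sites (GGATCC) start at positions 79, 97, 125.
BamHI cuts after the first base of each site, so after positions 79, 97, 125.
Linear molecule, 3 cuts → 4 fragments:
  1–79 → 79 bp
  80–97 → 18 bp
  98–125 → 28 bp
  126–150 → 25 bp
Sorted largest to smallest: 79, 28, 25, 18 bp.

79, 28, 25, 18 bp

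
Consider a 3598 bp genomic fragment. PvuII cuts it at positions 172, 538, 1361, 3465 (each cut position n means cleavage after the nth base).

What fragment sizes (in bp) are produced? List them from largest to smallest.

2104, 823, 366, 172, 133 bp

Linear molecule, 4 cuts → 5 fragments:
  172 − 0 = 172 bp
  538 − 172 = 366 bp
  1361 − 538 = 823 bp
  3465 − 1361 = 2104 bp
  3598 − 3465 = 133 bp
Sorted largest to smallest: 2104, 823, 366, 172, 133 bp.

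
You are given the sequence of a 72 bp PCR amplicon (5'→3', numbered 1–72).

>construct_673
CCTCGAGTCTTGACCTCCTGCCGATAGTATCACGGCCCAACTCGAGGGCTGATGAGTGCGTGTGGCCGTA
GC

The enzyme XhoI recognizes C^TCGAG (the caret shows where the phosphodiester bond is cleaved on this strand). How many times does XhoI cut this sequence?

CTCGAG occurs starting at positions 2, 41.
XhoI cuts at 2 sites.

2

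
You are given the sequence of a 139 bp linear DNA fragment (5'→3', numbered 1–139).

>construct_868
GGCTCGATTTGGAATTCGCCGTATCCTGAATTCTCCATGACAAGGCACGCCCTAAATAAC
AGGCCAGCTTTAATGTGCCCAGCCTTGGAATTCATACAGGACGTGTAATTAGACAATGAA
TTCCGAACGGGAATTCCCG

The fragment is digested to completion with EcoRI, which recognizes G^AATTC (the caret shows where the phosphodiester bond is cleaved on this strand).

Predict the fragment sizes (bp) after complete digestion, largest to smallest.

60, 30, 16, 13, 12, 8 bp

EcoRI sites (GAATTC) start at positions 12, 28, 88, 118, 131.
EcoRI cuts after the first base of each site, so after positions 12, 28, 88, 118, 131.
Linear molecule, 5 cuts → 6 fragments:
  1–12 → 12 bp
  13–28 → 16 bp
  29–88 → 60 bp
  89–118 → 30 bp
  119–131 → 13 bp
  132–139 → 8 bp
Sorted largest to smallest: 60, 30, 16, 13, 12, 8 bp.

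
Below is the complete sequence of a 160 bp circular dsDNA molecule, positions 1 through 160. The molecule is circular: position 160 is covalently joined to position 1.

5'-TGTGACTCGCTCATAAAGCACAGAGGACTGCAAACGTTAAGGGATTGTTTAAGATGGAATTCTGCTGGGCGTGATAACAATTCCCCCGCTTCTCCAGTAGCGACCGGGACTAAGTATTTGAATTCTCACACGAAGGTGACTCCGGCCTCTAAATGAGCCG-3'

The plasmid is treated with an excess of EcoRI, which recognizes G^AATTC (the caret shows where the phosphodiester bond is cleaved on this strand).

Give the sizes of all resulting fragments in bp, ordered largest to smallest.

97, 63 bp

EcoRI sites (GAATTC) start at positions 57, 120.
EcoRI cuts after the first base of each site, so after positions 57, 120.
Circular molecule, 2 cuts → 2 fragments:
  58–120 → 63 bp
  121–160 then 1–57 → 40 + 57 = 97 bp
Sorted largest to smallest: 97, 63 bp.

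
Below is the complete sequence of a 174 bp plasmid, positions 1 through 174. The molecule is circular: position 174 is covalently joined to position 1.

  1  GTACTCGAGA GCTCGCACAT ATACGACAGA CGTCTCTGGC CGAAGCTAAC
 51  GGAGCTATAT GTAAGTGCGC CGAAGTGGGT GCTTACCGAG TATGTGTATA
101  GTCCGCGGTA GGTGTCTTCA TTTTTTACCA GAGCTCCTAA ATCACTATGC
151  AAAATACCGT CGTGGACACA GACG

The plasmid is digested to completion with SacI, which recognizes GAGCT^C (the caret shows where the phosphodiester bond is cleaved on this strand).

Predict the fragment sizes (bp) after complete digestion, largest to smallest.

SacI sites (GAGCTC) start at positions 9, 131.
SacI cuts after base 5 of each site (before the last base), so after positions 13, 135.
Circular molecule, 2 cuts → 2 fragments:
  14–135 → 122 bp
  136–174 then 1–13 → 39 + 13 = 52 bp
Sorted largest to smallest: 122, 52 bp.

122, 52 bp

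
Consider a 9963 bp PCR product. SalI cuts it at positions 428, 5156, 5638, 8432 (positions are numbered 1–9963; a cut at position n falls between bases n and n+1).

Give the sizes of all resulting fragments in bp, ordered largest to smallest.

4728, 2794, 1531, 482, 428 bp

Linear molecule, 4 cuts → 5 fragments:
  428 − 0 = 428 bp
  5156 − 428 = 4728 bp
  5638 − 5156 = 482 bp
  8432 − 5638 = 2794 bp
  9963 − 8432 = 1531 bp
Sorted largest to smallest: 4728, 2794, 1531, 482, 428 bp.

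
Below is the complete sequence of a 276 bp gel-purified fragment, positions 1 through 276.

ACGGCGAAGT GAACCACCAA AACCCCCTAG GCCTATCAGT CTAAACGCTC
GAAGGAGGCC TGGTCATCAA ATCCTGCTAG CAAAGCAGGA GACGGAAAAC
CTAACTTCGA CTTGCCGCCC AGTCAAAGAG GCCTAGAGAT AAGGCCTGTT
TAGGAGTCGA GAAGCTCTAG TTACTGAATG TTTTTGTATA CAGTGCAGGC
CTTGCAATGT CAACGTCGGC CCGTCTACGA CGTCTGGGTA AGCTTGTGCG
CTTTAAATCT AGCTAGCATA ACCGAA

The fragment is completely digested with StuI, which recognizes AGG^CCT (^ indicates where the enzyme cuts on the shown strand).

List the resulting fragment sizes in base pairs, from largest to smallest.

StuI sites (AGGCCT) start at positions 29, 56, 129, 142, 197.
StuI cuts after base 3 of each site, so after positions 31, 58, 131, 144, 199.
Linear molecule, 5 cuts → 6 fragments:
  1–31 → 31 bp
  32–58 → 27 bp
  59–131 → 73 bp
  132–144 → 13 bp
  145–199 → 55 bp
  200–276 → 77 bp
Sorted largest to smallest: 77, 73, 55, 31, 27, 13 bp.

77, 73, 55, 31, 27, 13 bp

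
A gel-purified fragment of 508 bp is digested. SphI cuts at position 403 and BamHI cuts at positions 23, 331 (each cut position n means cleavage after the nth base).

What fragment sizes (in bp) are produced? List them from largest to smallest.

308, 105, 72, 23 bp

Combined cut positions (sorted): 23, 331, 403.
Linear molecule, 3 cuts → 4 fragments:
  23 − 0 = 23 bp
  331 − 23 = 308 bp
  403 − 331 = 72 bp
  508 − 403 = 105 bp
Sorted largest to smallest: 308, 105, 72, 23 bp.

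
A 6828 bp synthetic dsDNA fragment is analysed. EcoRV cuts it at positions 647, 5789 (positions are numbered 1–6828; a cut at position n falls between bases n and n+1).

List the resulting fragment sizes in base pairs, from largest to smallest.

Linear molecule, 2 cuts → 3 fragments:
  647 − 0 = 647 bp
  5789 − 647 = 5142 bp
  6828 − 5789 = 1039 bp
Sorted largest to smallest: 5142, 1039, 647 bp.

5142, 1039, 647 bp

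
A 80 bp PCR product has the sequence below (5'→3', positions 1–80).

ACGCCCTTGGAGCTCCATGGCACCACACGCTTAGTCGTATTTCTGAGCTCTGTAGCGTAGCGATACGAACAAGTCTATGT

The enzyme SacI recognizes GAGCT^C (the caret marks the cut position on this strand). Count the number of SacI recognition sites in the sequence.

GAGCTC occurs starting at positions 10, 45.
SacI cuts at 2 sites.

2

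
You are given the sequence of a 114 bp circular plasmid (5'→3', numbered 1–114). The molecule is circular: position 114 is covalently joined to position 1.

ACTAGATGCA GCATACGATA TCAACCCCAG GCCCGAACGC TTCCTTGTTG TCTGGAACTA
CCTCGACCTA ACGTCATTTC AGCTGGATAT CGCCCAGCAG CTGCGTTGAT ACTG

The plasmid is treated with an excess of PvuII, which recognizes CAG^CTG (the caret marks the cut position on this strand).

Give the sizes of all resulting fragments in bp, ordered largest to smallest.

96, 18 bp

PvuII sites (CAGCTG) start at positions 80, 98.
PvuII cuts after base 3 of each site, so after positions 82, 100.
Circular molecule, 2 cuts → 2 fragments:
  83–100 → 18 bp
  101–114 then 1–82 → 14 + 82 = 96 bp
Sorted largest to smallest: 96, 18 bp.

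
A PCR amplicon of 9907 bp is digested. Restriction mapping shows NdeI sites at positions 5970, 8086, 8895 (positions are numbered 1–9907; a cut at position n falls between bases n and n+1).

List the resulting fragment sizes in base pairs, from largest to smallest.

5970, 2116, 1012, 809 bp

Linear molecule, 3 cuts → 4 fragments:
  5970 − 0 = 5970 bp
  8086 − 5970 = 2116 bp
  8895 − 8086 = 809 bp
  9907 − 8895 = 1012 bp
Sorted largest to smallest: 5970, 2116, 1012, 809 bp.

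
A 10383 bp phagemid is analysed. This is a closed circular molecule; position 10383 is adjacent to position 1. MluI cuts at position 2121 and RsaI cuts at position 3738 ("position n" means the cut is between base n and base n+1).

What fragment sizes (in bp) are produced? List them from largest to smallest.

8766, 1617 bp

Combined cut positions (sorted): 2121, 3738.
Circular molecule, 2 cuts → 2 fragments:
  3738 − 2121 = 1617 bp
  wrap: 10383 − 3738 + 2121 = 8766 bp
Sorted largest to smallest: 8766, 1617 bp.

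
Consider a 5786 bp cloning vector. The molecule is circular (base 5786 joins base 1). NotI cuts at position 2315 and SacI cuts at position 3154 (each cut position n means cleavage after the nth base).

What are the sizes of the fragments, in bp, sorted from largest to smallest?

4947, 839 bp

Combined cut positions (sorted): 2315, 3154.
Circular molecule, 2 cuts → 2 fragments:
  3154 − 2315 = 839 bp
  wrap: 5786 − 3154 + 2315 = 4947 bp
Sorted largest to smallest: 4947, 839 bp.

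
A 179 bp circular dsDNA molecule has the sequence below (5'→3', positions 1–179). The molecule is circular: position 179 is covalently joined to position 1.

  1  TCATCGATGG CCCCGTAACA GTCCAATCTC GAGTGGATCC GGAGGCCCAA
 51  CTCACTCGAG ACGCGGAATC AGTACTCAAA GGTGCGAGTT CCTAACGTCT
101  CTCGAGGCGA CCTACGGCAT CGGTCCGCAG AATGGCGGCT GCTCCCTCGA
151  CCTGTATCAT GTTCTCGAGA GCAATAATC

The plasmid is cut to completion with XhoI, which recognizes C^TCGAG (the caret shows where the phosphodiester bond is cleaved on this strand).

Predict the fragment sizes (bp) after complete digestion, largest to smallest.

63, 46, 43, 27 bp

XhoI sites (CTCGAG) start at positions 28, 55, 101, 164.
XhoI cuts after the first base of each site, so after positions 28, 55, 101, 164.
Circular molecule, 4 cuts → 4 fragments:
  29–55 → 27 bp
  56–101 → 46 bp
  102–164 → 63 bp
  165–179 then 1–28 → 15 + 28 = 43 bp
Sorted largest to smallest: 63, 46, 43, 27 bp.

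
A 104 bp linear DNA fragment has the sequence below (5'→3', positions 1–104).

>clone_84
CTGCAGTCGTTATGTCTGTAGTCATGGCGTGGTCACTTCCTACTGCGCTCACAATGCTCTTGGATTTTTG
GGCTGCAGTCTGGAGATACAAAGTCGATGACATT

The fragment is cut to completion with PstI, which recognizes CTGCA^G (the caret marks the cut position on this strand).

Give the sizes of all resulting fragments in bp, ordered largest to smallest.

72, 27, 5 bp

PstI sites (CTGCAG) start at positions 1, 73.
PstI cuts after base 5 of each site (before the last base), so after positions 5, 77.
Linear molecule, 2 cuts → 3 fragments:
  1–5 → 5 bp
  6–77 → 72 bp
  78–104 → 27 bp
Sorted largest to smallest: 72, 27, 5 bp.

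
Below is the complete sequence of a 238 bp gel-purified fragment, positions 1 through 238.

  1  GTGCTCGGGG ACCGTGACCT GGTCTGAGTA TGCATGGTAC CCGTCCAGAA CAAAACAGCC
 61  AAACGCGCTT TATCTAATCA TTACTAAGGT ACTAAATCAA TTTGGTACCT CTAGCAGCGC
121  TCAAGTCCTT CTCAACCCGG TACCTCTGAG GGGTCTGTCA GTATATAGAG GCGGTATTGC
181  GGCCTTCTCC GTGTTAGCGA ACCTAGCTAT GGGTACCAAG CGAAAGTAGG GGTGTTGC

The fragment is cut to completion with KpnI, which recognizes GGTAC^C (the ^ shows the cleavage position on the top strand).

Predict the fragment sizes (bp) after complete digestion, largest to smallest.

KpnI sites (GGTACC) start at positions 36, 104, 139, 212.
KpnI cuts after base 5 of each site (before the last base), so after positions 40, 108, 143, 216.
Linear molecule, 4 cuts → 5 fragments:
  1–40 → 40 bp
  41–108 → 68 bp
  109–143 → 35 bp
  144–216 → 73 bp
  217–238 → 22 bp
Sorted largest to smallest: 73, 68, 40, 35, 22 bp.

73, 68, 40, 35, 22 bp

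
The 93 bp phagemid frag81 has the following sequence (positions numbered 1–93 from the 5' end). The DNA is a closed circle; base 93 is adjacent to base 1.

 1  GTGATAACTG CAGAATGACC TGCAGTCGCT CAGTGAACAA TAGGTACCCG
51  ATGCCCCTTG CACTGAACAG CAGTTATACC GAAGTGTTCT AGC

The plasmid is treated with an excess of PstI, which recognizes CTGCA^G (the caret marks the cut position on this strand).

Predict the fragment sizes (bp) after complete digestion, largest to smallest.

PstI sites (CTGCAG) start at positions 8, 20.
PstI cuts after base 5 of each site (before the last base), so after positions 12, 24.
Circular molecule, 2 cuts → 2 fragments:
  13–24 → 12 bp
  25–93 then 1–12 → 69 + 12 = 81 bp
Sorted largest to smallest: 81, 12 bp.

81, 12 bp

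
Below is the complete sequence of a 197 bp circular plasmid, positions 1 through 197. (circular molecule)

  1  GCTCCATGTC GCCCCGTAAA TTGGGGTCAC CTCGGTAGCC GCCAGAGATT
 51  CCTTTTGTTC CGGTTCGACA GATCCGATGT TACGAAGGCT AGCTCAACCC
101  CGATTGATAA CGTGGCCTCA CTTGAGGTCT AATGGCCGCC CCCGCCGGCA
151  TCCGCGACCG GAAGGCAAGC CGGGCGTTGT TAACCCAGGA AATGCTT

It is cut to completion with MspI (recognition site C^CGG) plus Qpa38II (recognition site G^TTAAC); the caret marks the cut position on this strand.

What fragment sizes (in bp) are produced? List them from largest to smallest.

MspI sites (CCGG) start at positions 60, 145, 158, 170.
MspI cuts after the first base of each site, so after positions 60, 145, 158, 170.
The Qpa38II site (GTTAAC) starts at position 179.
Qpa38II cuts after the first base of each site, so after position 179.
Combined cut positions: 60, 145, 158, 170, 179.
Circular molecule, 5 cuts → 5 fragments:
  61–145 → 85 bp
  146–158 → 13 bp
  159–170 → 12 bp
  171–179 → 9 bp
  180–197 then 1–60 → 18 + 60 = 78 bp
Sorted largest to smallest: 85, 78, 13, 12, 9 bp.

85, 78, 13, 12, 9 bp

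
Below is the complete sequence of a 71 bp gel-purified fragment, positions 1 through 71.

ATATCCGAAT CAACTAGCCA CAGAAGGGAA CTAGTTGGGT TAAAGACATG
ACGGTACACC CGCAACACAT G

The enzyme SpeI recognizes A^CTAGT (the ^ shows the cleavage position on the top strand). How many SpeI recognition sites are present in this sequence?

1

ACTAGT occurs starting at position 30.
SpeI cuts at 1 site.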